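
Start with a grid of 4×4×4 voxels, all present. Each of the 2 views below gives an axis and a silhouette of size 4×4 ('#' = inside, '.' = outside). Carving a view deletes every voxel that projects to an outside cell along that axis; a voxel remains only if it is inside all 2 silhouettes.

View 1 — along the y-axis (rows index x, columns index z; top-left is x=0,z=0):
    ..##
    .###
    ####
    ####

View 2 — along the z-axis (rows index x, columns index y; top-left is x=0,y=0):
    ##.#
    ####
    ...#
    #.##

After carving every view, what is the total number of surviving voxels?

initial block: 4^3 = 64
[1] y-view keeps 13 columns → grid now 52
[2] z-view keeps 11 columns → grid now 34

voxel count = 34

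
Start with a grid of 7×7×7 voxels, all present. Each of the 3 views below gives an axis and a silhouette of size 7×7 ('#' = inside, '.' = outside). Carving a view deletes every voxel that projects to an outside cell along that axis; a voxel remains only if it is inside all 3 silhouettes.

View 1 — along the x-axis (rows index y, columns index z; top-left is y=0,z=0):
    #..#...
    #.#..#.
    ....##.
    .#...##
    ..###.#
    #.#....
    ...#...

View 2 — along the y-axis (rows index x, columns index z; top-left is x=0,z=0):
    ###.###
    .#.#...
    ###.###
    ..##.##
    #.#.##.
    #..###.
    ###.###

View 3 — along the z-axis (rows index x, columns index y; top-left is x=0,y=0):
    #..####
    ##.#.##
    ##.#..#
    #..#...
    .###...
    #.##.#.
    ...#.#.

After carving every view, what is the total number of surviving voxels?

full grid |V| = 343
[1] x-view keeps 17 columns → grid now 119
[2] y-view keeps 32 columns → grid now 79
[3] z-view keeps 25 columns → grid now 39

|visual hull| = 39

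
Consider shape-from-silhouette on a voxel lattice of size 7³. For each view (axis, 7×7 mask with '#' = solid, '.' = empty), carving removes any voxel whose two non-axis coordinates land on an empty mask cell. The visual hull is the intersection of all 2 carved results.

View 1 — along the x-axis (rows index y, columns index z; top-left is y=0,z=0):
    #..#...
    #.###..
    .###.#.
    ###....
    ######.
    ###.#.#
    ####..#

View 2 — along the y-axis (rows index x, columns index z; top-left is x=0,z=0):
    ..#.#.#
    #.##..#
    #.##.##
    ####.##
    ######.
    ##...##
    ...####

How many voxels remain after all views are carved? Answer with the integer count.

before carving: 343 voxels (7×7×7)
step 1: project along x, AND mask (29/49) → |grid| = 203
step 2: project along y, AND mask (32/49) → |grid| = 131

remaining voxels: 131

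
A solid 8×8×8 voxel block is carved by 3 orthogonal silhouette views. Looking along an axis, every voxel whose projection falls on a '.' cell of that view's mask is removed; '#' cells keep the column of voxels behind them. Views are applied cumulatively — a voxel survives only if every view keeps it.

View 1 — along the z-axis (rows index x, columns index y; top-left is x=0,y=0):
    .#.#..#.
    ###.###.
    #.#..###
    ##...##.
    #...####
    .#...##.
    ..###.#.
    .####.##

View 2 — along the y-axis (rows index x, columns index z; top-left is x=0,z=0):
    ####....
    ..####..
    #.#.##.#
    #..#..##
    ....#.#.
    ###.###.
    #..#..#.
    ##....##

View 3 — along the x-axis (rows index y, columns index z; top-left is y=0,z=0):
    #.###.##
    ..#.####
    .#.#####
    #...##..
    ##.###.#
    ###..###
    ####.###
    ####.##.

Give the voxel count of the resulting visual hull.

98 voxels

full grid |V| = 512
carve view 1 (along z, XY-mask fill 36/64): 288 voxels remain
carve view 2 (along y, XZ-mask fill 32/64): 141 voxels remain
carve view 3 (along x, YZ-mask fill 45/64): 98 voxels remain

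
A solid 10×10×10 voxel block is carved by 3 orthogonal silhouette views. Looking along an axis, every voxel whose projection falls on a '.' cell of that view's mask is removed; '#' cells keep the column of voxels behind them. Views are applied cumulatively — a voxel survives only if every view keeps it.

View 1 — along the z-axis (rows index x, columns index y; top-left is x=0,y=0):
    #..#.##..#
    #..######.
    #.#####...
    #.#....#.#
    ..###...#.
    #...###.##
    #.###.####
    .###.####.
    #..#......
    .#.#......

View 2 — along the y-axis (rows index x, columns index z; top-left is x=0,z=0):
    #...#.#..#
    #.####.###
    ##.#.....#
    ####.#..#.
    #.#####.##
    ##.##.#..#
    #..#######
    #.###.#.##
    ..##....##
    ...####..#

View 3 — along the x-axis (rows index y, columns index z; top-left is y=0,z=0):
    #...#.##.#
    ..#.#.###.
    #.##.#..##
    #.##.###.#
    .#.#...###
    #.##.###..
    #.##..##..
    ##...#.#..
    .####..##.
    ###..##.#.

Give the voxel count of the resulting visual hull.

voxel count = 183

before carving: 1000 voxels (10×10×10)
[1] z-view keeps 51 columns → grid now 510
[2] y-view keeps 60 columns → grid now 323
[3] x-view keeps 55 columns → grid now 183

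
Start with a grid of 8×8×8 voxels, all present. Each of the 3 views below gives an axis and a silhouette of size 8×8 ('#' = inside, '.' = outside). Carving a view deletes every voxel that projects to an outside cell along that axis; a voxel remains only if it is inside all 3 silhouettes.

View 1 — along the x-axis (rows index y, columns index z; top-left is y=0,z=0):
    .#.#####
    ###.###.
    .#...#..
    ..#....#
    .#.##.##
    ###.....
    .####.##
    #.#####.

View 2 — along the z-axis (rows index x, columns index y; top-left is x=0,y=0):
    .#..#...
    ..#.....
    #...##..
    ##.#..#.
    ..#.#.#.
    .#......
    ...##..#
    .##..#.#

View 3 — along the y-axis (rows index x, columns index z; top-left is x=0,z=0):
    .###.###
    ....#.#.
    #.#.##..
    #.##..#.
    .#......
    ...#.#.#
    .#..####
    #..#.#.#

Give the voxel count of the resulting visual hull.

|visual hull| = 41

before carving: 512 voxels (8×8×8)
V1 x: intersect with YZ mask (36 set) -- 288 left
V2 z: intersect with XY mask (21 set) -- 96 left
V3 y: intersect with XZ mask (29 set) -- 41 left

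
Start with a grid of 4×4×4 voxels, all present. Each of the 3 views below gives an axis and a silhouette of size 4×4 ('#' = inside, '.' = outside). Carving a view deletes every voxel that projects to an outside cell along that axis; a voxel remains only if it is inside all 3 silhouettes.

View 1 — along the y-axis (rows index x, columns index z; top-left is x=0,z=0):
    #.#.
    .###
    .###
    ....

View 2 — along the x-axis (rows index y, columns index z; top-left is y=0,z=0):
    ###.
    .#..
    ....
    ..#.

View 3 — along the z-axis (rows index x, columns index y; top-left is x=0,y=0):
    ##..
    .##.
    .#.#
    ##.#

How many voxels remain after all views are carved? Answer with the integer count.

5 voxels

initial block: 4^3 = 64
after view 1 [y-axis, 8 of 16 cells solid] → remaining = 32
after view 2 [x-axis, 5 of 16 cells solid] → remaining = 11
after view 3 [z-axis, 9 of 16 cells solid] → remaining = 5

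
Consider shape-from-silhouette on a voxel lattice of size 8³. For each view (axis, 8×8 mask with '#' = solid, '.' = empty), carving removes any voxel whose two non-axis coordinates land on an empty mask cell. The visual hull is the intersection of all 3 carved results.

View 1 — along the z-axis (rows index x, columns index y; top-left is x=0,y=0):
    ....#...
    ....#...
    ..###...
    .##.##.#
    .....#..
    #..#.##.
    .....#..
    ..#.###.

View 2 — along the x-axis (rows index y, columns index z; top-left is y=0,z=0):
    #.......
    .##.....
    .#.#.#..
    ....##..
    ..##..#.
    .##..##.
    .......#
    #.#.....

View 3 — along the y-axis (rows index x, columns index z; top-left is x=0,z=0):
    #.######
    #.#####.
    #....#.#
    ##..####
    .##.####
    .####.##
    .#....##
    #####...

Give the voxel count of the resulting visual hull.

initial block: 8^3 = 512
step 1: project along z, AND mask (20/64) → |grid| = 160
step 2: project along x, AND mask (18/64) → |grid| = 55
step 3: project along y, AND mask (42/64) → |grid| = 33

voxel count = 33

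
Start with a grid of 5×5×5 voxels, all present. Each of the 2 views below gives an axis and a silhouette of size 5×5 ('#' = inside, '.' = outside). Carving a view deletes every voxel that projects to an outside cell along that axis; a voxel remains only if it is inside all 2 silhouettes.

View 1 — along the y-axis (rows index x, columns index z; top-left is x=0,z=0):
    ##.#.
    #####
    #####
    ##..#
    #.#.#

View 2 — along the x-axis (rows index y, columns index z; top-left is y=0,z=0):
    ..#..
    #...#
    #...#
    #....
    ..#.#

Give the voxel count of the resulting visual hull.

remaining voxels: 33

initial block: 5^3 = 125
[1] y-view keeps 19 columns → grid now 95
[2] x-view keeps 8 columns → grid now 33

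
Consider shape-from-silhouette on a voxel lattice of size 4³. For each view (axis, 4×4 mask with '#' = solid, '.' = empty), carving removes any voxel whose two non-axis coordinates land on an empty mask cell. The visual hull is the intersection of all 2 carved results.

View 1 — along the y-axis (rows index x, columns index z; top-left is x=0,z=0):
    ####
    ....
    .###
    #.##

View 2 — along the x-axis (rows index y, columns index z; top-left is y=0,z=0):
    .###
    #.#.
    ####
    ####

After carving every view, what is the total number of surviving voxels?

remaining voxels: 33

initial block: 4^3 = 64
[1] y-view keeps 10 columns → grid now 40
[2] x-view keeps 13 columns → grid now 33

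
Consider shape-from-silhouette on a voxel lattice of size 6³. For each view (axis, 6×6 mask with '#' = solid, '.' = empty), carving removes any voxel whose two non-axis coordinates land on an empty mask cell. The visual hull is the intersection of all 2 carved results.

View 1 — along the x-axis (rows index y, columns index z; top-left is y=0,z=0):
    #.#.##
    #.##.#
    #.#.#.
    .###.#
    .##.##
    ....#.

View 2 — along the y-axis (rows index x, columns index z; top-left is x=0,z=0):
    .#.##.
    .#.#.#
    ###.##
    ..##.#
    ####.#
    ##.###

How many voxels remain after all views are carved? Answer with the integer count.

76 voxels

full grid |V| = 216
step 1: project along x, AND mask (20/36) → |grid| = 120
step 2: project along y, AND mask (24/36) → |grid| = 76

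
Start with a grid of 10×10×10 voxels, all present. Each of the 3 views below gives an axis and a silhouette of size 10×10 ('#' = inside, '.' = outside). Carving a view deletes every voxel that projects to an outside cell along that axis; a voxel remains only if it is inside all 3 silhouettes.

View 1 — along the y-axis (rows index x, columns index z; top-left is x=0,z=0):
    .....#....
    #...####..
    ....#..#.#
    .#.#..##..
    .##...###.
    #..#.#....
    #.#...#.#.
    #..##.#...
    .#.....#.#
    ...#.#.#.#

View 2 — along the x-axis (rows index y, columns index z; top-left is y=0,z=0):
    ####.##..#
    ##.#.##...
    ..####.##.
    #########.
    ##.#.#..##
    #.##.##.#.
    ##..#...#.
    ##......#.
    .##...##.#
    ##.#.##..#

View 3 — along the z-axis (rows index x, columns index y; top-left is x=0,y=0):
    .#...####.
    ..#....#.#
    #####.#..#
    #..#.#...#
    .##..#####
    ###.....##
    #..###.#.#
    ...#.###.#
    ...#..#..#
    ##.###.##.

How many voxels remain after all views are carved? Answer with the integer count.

remaining voxels: 108

before carving: 1000 voxels (10×10×10)
carve view 1 (along y, XZ-mask fill 36/100): 360 voxels remain
carve view 2 (along x, YZ-mask fill 57/100): 203 voxels remain
carve view 3 (along z, XY-mask fill 52/100): 108 voxels remain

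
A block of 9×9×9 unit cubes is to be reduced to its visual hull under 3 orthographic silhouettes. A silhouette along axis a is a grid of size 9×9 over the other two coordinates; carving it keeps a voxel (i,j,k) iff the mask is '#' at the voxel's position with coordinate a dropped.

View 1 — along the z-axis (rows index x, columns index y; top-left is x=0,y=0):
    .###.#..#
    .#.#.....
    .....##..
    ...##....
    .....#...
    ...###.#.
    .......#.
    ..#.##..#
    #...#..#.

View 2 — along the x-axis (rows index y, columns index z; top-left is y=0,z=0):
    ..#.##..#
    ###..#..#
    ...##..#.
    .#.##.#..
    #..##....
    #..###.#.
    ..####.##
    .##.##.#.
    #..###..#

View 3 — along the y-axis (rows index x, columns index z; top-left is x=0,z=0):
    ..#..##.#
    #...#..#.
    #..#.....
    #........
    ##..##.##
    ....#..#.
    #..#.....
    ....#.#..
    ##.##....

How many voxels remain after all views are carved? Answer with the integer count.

start: 9×9×9 = 729 voxels
  1. axis=2 (XY plane), |mask|=24  ⇒  voxels=216
  2. axis=0 (YZ plane), |mask|=40  ⇒  voxels=104
  3. axis=1 (XZ plane), |mask|=26  ⇒  voxels=33

remaining voxels: 33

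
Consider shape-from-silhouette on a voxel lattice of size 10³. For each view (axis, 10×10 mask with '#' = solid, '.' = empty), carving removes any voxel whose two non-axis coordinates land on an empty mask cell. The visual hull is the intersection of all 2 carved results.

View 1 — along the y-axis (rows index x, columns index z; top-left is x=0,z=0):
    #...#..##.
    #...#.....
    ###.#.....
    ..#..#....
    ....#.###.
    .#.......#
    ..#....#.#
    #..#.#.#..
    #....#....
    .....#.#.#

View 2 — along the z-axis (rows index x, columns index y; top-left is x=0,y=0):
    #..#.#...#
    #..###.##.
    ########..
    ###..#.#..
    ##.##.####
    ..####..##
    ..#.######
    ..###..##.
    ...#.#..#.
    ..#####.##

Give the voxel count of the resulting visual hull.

remaining voxels: 182

initial block: 10^3 = 1000
step 1: project along y, AND mask (30/100) → |grid| = 300
step 2: project along z, AND mask (59/100) → |grid| = 182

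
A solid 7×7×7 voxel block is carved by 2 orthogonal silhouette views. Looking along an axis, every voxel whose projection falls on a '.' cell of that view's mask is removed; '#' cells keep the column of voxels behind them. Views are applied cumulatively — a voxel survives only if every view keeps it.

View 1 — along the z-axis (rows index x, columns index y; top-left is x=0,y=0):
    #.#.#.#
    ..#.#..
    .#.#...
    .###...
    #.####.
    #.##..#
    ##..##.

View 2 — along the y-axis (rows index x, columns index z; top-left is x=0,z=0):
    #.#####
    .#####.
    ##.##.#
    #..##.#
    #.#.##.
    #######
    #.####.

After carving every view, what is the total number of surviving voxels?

|visual hull| = 124

initial block: 7^3 = 343
[1] z-view keeps 24 columns → grid now 168
[2] y-view keeps 36 columns → grid now 124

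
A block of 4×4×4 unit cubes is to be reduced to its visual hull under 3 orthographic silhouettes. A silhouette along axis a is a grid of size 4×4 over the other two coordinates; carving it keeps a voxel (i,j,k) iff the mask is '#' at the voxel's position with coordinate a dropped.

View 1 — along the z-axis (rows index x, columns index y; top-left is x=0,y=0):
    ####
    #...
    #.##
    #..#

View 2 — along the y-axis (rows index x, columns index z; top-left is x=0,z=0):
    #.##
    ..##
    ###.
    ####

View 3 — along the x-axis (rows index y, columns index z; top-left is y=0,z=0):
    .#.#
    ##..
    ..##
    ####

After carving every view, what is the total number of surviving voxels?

remaining voxels: 19

before carving: 64 voxels (4×4×4)
  1. axis=2 (XY plane), |mask|=10  ⇒  voxels=40
  2. axis=1 (XZ plane), |mask|=12  ⇒  voxels=31
  3. axis=0 (YZ plane), |mask|=10  ⇒  voxels=19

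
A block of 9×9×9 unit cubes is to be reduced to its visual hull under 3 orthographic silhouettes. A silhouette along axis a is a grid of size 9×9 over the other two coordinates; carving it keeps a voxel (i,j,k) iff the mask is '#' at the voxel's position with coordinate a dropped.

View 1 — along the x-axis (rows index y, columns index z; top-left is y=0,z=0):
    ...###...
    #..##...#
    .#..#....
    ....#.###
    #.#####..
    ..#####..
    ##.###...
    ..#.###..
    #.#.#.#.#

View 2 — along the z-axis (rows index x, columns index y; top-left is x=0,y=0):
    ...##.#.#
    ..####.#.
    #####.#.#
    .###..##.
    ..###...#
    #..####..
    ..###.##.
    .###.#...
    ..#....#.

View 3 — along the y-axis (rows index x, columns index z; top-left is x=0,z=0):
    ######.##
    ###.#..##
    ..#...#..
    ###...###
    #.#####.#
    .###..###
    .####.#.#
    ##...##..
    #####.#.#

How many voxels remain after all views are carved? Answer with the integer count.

96 voxels

initial block: 9^3 = 729
after view 1 [x-axis, 38 of 81 cells solid] → remaining = 342
after view 2 [z-axis, 41 of 81 cells solid] → remaining = 171
after view 3 [y-axis, 52 of 81 cells solid] → remaining = 96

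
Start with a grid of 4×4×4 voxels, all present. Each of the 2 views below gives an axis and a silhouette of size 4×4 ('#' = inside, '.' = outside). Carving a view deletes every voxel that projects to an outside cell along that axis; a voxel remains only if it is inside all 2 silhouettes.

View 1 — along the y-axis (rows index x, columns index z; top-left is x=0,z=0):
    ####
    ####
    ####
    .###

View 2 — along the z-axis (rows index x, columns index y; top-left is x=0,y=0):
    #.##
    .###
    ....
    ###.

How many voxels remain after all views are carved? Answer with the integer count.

|visual hull| = 33

before carving: 64 voxels (4×4×4)
[1] y-view keeps 15 columns → grid now 60
[2] z-view keeps 9 columns → grid now 33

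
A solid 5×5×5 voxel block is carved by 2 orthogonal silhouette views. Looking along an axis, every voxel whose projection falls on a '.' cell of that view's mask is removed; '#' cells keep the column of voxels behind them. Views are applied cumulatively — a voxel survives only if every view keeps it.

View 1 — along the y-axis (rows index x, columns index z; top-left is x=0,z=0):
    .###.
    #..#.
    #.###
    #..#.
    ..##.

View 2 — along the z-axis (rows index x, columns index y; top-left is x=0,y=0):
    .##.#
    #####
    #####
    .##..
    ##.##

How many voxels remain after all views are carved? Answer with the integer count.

|visual hull| = 51

start: 5×5×5 = 125 voxels
after view 1 [y-axis, 13 of 25 cells solid] → remaining = 65
after view 2 [z-axis, 19 of 25 cells solid] → remaining = 51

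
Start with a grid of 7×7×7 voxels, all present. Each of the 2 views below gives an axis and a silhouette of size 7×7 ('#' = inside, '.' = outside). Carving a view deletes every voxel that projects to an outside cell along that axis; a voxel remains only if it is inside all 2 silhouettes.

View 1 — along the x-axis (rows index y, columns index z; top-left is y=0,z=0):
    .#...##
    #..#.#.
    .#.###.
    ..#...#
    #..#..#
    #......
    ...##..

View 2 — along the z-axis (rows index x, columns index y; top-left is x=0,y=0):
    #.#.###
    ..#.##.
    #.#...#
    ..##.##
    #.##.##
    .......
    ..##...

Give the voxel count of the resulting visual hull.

57 voxels

initial block: 7^3 = 343
[1] x-view keeps 18 columns → grid now 126
[2] z-view keeps 22 columns → grid now 57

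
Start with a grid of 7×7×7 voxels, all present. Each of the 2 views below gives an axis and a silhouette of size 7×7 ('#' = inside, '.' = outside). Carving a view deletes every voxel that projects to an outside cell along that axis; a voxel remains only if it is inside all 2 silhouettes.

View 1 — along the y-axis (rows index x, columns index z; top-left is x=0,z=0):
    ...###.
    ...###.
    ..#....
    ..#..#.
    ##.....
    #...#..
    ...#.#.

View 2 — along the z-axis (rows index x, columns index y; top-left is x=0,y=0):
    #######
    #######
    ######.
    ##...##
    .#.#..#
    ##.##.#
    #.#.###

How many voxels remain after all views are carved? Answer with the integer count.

remaining voxels: 82

before carving: 343 voxels (7×7×7)
[1] y-view keeps 15 columns → grid now 105
[2] z-view keeps 37 columns → grid now 82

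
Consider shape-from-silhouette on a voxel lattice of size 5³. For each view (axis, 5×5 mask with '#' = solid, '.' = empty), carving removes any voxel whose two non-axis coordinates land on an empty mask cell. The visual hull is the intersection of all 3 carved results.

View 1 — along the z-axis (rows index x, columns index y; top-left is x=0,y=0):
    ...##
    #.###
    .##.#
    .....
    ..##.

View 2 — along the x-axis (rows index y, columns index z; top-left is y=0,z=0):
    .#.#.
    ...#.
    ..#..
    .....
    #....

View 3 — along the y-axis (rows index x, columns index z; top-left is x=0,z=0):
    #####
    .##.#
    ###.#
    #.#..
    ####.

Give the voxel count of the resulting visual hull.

initial block: 5^3 = 125
[1] z-view keeps 11 columns → grid now 55
[2] x-view keeps 5 columns → grid now 9
[3] y-view keeps 18 columns → grid now 6

6 voxels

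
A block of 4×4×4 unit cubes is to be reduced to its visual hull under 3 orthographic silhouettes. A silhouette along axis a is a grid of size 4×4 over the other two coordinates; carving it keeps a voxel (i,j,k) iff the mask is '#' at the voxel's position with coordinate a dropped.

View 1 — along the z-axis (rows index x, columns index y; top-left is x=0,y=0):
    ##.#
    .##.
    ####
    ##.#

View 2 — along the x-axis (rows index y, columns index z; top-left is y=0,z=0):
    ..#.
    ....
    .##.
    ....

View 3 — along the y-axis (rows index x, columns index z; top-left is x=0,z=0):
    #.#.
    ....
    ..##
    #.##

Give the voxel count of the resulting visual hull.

|visual hull| = 4

before carving: 64 voxels (4×4×4)
  1. axis=2 (XY plane), |mask|=12  ⇒  voxels=48
  2. axis=0 (YZ plane), |mask|=3  ⇒  voxels=7
  3. axis=1 (XZ plane), |mask|=7  ⇒  voxels=4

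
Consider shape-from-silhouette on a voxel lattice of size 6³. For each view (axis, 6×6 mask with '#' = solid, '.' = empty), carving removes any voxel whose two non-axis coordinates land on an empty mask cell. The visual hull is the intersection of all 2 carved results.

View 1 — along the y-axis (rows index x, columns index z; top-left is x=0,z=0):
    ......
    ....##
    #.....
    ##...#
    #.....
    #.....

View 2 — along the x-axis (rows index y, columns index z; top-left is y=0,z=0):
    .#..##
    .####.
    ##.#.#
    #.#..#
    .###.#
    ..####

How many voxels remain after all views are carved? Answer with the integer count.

voxel count = 25

before carving: 216 voxels (6×6×6)
V1 y: intersect with XZ mask (8 set) -- 48 left
V2 x: intersect with YZ mask (22 set) -- 25 left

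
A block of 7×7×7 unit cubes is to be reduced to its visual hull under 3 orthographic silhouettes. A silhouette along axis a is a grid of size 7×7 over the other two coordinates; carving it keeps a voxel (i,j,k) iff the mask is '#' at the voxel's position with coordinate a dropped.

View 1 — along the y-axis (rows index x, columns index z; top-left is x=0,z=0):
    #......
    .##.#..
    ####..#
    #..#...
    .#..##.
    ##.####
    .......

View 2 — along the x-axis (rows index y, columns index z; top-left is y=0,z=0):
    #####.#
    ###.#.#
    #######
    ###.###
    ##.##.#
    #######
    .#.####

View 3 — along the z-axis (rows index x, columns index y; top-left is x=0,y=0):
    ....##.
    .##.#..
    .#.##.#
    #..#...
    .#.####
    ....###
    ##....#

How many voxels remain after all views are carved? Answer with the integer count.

voxel count = 57

start: 7×7×7 = 343 voxels
carve view 1 (along y, XZ-mask fill 20/49): 140 voxels remain
carve view 2 (along x, YZ-mask fill 41/49): 120 voxels remain
carve view 3 (along z, XY-mask fill 22/49): 57 voxels remain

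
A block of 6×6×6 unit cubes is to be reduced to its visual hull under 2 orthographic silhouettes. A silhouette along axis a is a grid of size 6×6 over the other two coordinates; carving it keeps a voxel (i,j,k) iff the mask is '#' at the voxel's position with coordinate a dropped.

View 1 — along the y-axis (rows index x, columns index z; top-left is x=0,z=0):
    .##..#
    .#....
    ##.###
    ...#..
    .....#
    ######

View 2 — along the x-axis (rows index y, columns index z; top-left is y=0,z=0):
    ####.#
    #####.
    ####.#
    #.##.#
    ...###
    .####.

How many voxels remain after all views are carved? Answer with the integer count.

voxel count = 74

start: 6×6×6 = 216 voxels
V1 y: intersect with XZ mask (17 set) -- 102 left
V2 x: intersect with YZ mask (26 set) -- 74 left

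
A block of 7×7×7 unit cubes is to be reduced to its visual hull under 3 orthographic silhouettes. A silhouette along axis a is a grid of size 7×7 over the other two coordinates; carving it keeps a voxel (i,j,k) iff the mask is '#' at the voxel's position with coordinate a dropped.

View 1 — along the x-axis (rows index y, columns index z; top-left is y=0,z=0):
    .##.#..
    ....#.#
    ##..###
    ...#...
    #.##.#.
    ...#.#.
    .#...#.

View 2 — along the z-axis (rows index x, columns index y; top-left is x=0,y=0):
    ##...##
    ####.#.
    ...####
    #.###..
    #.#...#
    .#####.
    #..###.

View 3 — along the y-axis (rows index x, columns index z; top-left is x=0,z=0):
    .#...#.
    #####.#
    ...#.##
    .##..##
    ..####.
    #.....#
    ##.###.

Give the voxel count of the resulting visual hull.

initial block: 7^3 = 343
carve view 1 (along x, YZ-mask fill 19/49): 133 voxels remain
carve view 2 (along z, XY-mask fill 29/49): 78 voxels remain
carve view 3 (along y, XZ-mask fill 26/49): 45 voxels remain

voxel count = 45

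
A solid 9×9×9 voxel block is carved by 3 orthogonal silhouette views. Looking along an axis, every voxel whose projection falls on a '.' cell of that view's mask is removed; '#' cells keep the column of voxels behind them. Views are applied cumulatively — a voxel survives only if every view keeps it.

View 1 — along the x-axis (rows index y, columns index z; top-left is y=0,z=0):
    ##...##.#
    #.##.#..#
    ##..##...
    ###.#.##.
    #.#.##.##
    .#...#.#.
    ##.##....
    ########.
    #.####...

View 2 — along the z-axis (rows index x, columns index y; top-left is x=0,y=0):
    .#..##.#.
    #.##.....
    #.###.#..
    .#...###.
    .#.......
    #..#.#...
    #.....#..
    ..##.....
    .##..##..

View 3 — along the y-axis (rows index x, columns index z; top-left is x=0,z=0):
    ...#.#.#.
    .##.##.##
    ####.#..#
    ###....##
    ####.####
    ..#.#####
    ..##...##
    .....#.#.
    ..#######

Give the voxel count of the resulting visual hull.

remaining voxels: 75

full grid |V| = 729
  1. axis=0 (YZ plane), |mask|=46  ⇒  voxels=414
  2. axis=2 (XY plane), |mask|=28  ⇒  voxels=136
  3. axis=1 (XZ plane), |mask|=47  ⇒  voxels=75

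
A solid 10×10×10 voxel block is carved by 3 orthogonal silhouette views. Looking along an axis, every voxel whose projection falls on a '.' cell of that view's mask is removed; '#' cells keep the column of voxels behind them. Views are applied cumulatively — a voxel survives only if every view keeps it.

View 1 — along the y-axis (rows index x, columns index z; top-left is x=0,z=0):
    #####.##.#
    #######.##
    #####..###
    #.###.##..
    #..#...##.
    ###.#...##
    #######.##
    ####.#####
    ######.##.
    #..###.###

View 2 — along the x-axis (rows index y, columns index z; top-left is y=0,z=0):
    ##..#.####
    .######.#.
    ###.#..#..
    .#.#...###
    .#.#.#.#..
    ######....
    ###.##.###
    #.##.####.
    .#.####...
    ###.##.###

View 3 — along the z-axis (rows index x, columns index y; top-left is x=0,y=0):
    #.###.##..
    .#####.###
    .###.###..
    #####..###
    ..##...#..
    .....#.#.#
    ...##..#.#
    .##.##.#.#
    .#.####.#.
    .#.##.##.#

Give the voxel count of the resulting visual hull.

initial block: 10^3 = 1000
[1] y-view keeps 74 columns → grid now 740
[2] x-view keeps 62 columns → grid now 461
[3] z-view keeps 56 columns → grid now 265

remaining voxels: 265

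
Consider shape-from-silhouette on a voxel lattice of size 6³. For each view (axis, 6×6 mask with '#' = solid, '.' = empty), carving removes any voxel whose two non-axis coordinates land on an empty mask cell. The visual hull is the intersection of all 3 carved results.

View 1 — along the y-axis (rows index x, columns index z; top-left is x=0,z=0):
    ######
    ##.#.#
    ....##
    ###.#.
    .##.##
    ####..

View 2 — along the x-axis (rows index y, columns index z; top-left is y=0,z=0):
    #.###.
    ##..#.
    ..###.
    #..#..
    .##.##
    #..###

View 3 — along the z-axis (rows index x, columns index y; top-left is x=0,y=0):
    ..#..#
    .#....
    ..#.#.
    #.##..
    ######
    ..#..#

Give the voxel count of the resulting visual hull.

voxel count = 34

initial block: 6^3 = 216
after view 1 [y-axis, 24 of 36 cells solid] → remaining = 144
after view 2 [x-axis, 20 of 36 cells solid] → remaining = 78
after view 3 [z-axis, 16 of 36 cells solid] → remaining = 34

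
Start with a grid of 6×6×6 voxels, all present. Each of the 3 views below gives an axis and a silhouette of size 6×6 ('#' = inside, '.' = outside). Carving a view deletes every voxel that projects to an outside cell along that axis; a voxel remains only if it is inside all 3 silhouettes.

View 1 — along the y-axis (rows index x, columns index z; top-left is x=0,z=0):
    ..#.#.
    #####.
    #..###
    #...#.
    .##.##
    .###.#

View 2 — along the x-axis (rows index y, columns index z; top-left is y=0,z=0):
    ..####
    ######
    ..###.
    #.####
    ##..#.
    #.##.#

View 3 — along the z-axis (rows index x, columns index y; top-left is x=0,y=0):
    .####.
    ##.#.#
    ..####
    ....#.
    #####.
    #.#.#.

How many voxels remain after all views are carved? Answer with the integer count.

before carving: 216 voxels (6×6×6)
after view 1 [y-axis, 21 of 36 cells solid] → remaining = 126
after view 2 [x-axis, 25 of 36 cells solid] → remaining = 90
after view 3 [z-axis, 21 of 36 cells solid] → remaining = 55

55 voxels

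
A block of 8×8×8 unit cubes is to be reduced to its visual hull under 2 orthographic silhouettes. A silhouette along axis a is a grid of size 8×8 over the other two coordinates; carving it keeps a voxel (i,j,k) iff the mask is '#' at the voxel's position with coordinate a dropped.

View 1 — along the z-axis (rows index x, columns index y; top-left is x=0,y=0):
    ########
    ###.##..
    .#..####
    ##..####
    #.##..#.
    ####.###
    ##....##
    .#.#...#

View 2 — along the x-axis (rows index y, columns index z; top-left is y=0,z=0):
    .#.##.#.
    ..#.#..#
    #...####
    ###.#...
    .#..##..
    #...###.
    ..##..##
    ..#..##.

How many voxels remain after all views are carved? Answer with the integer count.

before carving: 512 voxels (8×8×8)
step 1: project along z, AND mask (42/64) → |grid| = 336
step 2: project along x, AND mask (30/64) → |grid| = 155

remaining voxels: 155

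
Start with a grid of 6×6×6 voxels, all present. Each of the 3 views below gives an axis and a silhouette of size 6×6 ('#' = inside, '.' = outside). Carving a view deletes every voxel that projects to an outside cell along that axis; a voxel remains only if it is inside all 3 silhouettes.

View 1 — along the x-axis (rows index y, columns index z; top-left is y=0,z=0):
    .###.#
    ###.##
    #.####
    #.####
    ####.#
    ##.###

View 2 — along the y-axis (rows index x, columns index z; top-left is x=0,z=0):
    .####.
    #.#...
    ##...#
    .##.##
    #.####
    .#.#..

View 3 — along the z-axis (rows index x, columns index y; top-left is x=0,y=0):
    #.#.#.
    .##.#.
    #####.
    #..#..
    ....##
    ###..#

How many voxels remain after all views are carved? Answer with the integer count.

voxel count = 47

start: 6×6×6 = 216 voxels
step 1: project along x, AND mask (29/36) → |grid| = 174
step 2: project along y, AND mask (20/36) → |grid| = 96
step 3: project along z, AND mask (19/36) → |grid| = 47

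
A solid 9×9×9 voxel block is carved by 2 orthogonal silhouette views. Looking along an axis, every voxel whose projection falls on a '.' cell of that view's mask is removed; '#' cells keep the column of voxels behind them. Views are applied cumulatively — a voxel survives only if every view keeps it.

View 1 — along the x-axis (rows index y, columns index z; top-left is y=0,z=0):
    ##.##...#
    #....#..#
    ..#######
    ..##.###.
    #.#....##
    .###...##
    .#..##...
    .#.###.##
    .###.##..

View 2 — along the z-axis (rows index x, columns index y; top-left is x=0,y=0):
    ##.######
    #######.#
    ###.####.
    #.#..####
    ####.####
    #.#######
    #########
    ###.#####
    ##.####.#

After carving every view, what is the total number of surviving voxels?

voxel count = 327

start: 9×9×9 = 729 voxels
[1] x-view keeps 43 columns → grid now 387
[2] z-view keeps 69 columns → grid now 327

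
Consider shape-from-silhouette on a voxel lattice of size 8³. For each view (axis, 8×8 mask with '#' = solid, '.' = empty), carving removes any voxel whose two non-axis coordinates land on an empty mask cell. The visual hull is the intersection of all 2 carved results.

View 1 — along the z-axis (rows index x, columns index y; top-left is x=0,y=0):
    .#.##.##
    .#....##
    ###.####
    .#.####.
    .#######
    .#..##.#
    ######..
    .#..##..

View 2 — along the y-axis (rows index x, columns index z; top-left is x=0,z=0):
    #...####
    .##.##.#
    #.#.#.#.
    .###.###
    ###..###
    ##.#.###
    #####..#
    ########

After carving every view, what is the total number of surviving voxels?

224 voxels

full grid |V| = 512
[1] z-view keeps 40 columns → grid now 320
[2] y-view keeps 46 columns → grid now 224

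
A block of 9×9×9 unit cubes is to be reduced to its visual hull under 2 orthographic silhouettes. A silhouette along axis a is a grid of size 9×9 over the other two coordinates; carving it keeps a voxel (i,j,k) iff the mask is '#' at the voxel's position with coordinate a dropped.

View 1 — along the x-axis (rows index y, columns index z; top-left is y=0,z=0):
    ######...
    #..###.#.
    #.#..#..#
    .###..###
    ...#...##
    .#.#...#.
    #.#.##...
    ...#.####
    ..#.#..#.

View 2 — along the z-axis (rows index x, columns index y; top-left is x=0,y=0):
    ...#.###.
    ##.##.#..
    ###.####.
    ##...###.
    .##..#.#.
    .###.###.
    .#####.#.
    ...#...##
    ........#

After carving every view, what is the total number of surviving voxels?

before carving: 729 voxels (9×9×9)
after view 1 [x-axis, 39 of 81 cells solid] → remaining = 351
after view 2 [z-axis, 41 of 81 cells solid] → remaining = 182

182 voxels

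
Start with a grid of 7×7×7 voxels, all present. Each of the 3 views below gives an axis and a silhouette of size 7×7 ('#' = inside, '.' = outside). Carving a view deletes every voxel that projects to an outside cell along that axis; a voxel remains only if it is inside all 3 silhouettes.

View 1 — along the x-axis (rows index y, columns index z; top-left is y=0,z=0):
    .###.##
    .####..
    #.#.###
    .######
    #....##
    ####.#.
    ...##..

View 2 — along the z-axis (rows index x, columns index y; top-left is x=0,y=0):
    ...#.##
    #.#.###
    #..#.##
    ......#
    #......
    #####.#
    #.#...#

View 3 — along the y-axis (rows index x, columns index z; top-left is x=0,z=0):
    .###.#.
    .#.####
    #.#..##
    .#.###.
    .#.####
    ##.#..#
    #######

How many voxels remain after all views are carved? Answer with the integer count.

63 voxels

full grid |V| = 343
V1 x: intersect with YZ mask (30 set) -- 210 left
V2 z: intersect with XY mask (23 set) -- 95 left
V3 y: intersect with XZ mask (33 set) -- 63 left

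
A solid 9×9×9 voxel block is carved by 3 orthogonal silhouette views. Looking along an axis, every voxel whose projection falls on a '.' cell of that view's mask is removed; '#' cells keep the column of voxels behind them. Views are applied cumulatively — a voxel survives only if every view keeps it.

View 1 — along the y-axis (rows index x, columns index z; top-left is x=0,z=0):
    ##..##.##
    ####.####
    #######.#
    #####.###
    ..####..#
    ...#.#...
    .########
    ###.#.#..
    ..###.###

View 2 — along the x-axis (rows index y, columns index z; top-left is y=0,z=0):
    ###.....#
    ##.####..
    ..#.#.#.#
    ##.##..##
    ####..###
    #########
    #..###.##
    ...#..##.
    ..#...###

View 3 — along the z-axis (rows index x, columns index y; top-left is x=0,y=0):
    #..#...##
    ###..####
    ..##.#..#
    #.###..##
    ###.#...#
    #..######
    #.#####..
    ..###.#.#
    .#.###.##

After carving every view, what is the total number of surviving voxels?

full grid |V| = 729
carve view 1 (along y, XZ-mask fill 56/81): 504 voxels remain
carve view 2 (along x, YZ-mask fill 49/81): 305 voxels remain
carve view 3 (along z, XY-mask fill 50/81): 181 voxels remain

remaining voxels: 181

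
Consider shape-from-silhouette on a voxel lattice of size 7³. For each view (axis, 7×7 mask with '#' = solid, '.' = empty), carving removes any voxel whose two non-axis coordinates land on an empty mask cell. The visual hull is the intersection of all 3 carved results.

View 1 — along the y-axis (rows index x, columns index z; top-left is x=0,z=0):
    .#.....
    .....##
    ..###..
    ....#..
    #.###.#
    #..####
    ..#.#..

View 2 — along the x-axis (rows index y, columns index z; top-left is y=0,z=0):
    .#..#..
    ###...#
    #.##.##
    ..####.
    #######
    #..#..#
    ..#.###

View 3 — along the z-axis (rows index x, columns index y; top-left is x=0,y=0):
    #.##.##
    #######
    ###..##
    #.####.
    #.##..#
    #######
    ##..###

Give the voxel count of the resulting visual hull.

before carving: 343 voxels (7×7×7)
[1] y-view keeps 19 columns → grid now 133
[2] x-view keeps 29 columns → grid now 81
[3] z-view keeps 38 columns → grid now 58

58 voxels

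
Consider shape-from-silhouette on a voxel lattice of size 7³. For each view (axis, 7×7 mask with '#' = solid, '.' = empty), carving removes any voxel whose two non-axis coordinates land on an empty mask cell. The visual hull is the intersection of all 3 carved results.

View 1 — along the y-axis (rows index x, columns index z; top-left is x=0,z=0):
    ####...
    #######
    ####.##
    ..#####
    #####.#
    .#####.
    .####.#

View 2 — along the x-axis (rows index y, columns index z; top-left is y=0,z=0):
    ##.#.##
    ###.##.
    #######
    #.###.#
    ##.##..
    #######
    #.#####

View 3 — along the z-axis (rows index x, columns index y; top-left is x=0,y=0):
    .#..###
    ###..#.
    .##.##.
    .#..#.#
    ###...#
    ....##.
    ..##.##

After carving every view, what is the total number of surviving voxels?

remaining voxels: 111

before carving: 343 voxels (7×7×7)
after view 1 [y-axis, 38 of 49 cells solid] → remaining = 266
after view 2 [x-axis, 39 of 49 cells solid] → remaining = 210
after view 3 [z-axis, 25 of 49 cells solid] → remaining = 111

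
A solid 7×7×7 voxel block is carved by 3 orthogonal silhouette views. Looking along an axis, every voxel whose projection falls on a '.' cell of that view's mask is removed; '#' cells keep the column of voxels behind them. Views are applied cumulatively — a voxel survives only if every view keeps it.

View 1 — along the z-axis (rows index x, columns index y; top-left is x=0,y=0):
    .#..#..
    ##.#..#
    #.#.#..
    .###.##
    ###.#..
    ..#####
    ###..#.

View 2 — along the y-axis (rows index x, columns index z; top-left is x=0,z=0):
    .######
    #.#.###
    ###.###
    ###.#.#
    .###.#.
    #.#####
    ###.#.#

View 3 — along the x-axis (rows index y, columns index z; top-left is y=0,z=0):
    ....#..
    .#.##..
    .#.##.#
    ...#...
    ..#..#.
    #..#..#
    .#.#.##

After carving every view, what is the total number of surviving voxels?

before carving: 343 voxels (7×7×7)
after view 1 [z-axis, 27 of 49 cells solid] → remaining = 189
after view 2 [y-axis, 37 of 49 cells solid] → remaining = 141
after view 3 [x-axis, 18 of 49 cells solid] → remaining = 50

|visual hull| = 50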